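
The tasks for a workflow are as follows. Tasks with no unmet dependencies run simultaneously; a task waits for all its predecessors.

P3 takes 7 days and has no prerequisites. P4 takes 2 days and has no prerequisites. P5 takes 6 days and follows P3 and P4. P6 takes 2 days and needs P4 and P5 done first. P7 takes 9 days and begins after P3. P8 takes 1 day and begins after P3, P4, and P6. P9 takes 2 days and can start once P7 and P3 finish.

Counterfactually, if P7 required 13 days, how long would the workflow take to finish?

Actual critical path: P3→P7→P9 = 7+9+2 = 18 ⇒ 18 days.
P7 is on the critical path; changing it to 13 makes that path 22 days.
The critical path is still P3→P7→P9; finish is now 22 days.

22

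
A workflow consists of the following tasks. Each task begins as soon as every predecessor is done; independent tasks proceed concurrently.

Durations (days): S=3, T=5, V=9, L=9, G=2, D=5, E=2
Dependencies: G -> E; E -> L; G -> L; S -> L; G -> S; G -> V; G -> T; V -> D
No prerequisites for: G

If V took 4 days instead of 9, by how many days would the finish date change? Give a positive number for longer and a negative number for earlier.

-2

Actual critical path: G→V→D = 2+9+5 = 16 ⇒ 16 days.
V lies on that path, so at 4 days the path becomes 11 days.
The binding chain switches to G→S→L = 2+3+9 = 14; finish 14 days.
Change in finish: 14 − 16 = -2 days.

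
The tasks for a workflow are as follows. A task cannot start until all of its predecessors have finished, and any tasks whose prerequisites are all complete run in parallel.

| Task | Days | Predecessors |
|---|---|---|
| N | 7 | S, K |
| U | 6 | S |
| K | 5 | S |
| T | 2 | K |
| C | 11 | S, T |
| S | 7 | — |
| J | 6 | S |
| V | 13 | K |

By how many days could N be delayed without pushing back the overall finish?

S→K→T→C = 7+5+2+11 = 25 sets the makespan at 25 days.
The longest chain containing N totals 19 days.
Slack of N = 18 − 12 = 6 days.

6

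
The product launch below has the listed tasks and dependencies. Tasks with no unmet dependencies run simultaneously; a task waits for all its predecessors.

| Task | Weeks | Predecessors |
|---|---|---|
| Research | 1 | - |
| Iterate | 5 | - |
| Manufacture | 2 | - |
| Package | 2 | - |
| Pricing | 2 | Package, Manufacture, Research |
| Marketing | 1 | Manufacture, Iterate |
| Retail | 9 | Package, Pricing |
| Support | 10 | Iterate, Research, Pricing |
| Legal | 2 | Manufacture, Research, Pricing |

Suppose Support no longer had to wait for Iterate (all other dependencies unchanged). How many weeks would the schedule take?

Before: longest chain Iterate→Support = 5+10 = 15, finish 15.
Without Iterate→Support, Support's earliest start moves from 5 to 4.
New critical path: Manufacture→Pricing→Support = 2+2+10 = 14 ⇒ 14 weeks.

14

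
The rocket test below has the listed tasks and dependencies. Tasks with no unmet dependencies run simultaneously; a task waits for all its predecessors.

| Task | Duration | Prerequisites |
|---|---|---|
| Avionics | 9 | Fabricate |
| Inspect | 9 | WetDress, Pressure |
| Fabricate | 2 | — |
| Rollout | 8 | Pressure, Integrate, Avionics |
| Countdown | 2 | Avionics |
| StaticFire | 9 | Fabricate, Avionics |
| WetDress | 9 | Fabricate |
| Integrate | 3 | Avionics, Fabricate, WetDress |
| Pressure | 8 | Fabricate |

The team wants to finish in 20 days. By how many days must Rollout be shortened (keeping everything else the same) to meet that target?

2

Current finish: 22 days; target: 20.
Rollout is on every critical path, so each day cut from Rollout cuts the finish by one (this holds down to a finish of 20).
Need 22 − 20 = 2 days off Rollout → Rollout becomes 6 days, finish becomes 20.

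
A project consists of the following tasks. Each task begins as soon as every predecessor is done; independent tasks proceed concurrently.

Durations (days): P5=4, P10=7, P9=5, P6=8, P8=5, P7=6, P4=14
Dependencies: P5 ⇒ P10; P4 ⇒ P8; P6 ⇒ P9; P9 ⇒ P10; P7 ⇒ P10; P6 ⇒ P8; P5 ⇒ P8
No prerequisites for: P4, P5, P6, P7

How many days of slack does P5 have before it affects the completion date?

9

The longest chain is P6→P9→P10 = 8+5+7 = 20; overall finish 20 days.
The longest chain containing P5 totals 11 days.
So P5 can slip 13 − 4 = 9 days.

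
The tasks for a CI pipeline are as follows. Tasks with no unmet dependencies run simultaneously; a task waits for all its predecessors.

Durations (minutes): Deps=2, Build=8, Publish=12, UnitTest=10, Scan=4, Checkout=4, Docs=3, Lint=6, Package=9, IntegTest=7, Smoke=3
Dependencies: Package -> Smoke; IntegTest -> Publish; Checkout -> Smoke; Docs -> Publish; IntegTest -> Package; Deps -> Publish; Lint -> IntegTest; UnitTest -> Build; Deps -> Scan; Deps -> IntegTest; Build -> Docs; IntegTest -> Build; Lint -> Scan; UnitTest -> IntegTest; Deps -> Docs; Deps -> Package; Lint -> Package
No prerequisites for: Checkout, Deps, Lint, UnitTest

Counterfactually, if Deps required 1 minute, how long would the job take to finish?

40

As given, the longest chain is UnitTest→IntegTest→Build→Docs→Publish = 10+7+8+3+12 = 40, so the finish is 40 minutes.
Deps is off the critical path — its longest chain is 32 minutes, giving 8 of slack.
That remains the longest chain; total 40 minutes.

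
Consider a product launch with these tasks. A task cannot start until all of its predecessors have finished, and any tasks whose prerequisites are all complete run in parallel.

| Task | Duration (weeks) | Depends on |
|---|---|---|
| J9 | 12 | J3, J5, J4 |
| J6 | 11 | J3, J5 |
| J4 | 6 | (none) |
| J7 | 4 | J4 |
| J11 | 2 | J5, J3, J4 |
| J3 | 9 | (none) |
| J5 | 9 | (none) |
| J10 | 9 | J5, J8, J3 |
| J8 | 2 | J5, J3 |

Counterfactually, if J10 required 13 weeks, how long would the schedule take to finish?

24

Actual critical path: J3→J9 = 9+12 = 21 ⇒ 21 weeks.
The longest path through J10 is only 20 weeks, so J10 has float 1.
Now J3→J8→J10 = 9+2+13 = 24 is longest, so the finish becomes 24 weeks.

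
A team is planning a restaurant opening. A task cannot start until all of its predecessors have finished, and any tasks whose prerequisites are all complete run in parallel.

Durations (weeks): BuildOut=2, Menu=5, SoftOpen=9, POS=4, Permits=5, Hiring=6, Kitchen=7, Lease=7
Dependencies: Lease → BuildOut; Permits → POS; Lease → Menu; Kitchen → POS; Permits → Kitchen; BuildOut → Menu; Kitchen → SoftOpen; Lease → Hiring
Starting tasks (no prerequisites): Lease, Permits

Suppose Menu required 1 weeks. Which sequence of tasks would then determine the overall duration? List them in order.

The binding path is Permits→Kitchen→SoftOpen = 5+7+9 = 21; finish at 21 weeks.
Menu has 7 weeks of float (longest path through it is 14).
That remains the longest chain; total 21 weeks.

Permits, Kitchen, SoftOpen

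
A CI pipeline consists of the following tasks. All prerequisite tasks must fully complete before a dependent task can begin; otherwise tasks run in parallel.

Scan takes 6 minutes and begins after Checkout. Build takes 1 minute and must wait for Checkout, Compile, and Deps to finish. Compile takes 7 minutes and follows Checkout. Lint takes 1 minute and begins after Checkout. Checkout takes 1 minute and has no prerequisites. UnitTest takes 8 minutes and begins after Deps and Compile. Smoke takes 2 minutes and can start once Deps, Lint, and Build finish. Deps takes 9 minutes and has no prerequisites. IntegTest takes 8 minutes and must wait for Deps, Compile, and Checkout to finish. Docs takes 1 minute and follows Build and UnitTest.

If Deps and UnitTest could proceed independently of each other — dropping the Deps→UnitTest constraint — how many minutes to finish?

17

Before: longest chain Deps→UnitTest→Docs = 9+8+1 = 18, finish 18.
Without Deps→UnitTest, UnitTest's earliest start moves from 9 to 8.
New critical path: Checkout→Compile→UnitTest→Docs = 1+7+8+1 = 17 ⇒ 17 minutes.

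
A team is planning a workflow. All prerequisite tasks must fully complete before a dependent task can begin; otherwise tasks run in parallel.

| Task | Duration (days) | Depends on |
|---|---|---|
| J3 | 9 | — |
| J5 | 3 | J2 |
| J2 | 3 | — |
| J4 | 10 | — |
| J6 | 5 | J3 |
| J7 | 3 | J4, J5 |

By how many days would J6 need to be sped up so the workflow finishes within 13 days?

1

Current finish: 14 days; target: 13.
J6 is on every critical path, so each day cut from J6 cuts the finish by one (this holds down to a finish of 13).
Need 14 − 13 = 1 day off J6 → J6 becomes 4 days, finish becomes 13.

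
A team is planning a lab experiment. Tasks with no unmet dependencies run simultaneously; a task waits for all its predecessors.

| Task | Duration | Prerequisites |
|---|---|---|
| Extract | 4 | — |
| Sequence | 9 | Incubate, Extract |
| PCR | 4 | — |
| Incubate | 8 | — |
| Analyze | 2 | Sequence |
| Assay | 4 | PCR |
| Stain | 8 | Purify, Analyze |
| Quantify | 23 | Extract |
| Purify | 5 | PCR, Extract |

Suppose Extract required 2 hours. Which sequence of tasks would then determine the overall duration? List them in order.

Incubate, Sequence, Analyze, Stain

As given, the longest chain is Extract→Quantify = 4+23 = 27, so the finish is 27 hours.
Extract is on the critical path; changing it to 2 makes that path 25 hours.
Now Incubate→Sequence→Analyze→Stain = 8+9+2+8 = 27 is longest, so the finish becomes 27 hours.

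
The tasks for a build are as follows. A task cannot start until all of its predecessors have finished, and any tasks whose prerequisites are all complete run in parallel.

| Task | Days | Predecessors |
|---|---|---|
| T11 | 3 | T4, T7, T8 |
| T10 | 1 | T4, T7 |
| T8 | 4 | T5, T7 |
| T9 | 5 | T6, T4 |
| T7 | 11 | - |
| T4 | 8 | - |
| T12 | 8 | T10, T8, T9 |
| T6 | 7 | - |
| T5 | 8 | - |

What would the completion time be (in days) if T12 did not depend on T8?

21

Before: longest chain T7→T8→T12 = 11+4+8 = 23, finish 23.
Without T8→T12, T12's earliest start moves from 15 to 13.
After: T4→T9→T12 = 8+5+8 = 21 → 21 days.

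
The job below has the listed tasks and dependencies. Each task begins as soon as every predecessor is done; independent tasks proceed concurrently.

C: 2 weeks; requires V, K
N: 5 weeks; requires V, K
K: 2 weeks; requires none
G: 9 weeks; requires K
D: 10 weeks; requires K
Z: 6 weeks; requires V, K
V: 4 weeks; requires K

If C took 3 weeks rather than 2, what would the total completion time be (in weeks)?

12

The binding path is K→V→Z = 2+4+6 = 12; finish at 12 weeks.
The longest path through C is only 8 weeks, so C has float 4.
That remains the longest chain; total 12 weeks.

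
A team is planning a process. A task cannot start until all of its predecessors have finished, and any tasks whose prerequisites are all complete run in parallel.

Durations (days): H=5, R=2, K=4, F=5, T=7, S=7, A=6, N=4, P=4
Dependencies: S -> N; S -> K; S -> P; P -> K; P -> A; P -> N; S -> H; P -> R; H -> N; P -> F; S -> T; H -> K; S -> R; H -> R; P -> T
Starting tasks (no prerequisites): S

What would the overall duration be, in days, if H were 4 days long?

18

Critical path before the change: S→P→T = 7+4+7 = 18 giving 18 days.
H has 2 days of float (longest path through it is 16).
That remains the longest chain; total 18 days.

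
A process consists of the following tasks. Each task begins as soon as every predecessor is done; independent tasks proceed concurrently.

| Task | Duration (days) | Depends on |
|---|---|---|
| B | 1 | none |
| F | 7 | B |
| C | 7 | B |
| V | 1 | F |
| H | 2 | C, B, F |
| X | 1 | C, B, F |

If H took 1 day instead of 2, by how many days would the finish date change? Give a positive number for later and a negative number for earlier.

As given, the longest chain is B→F→H = 1+7+2 = 10, so the finish is 10 days.
H lies on that path, so at 1 day the path becomes 9 days.
New critical path: B→F→V = 1+7+1 = 9 ⇒ 9 days.
Change in finish: 9 − 10 = -1 days.

-1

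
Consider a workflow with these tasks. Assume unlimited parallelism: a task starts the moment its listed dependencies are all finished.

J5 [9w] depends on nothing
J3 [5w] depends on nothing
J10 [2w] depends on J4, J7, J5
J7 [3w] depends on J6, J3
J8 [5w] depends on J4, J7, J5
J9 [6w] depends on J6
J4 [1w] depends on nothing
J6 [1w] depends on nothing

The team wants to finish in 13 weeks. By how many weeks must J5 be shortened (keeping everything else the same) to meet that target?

1

Current finish: 14 weeks; target: 13.
J5 is on every critical path, so each week cut from J5 cuts the finish by one (this holds down to a finish of 13).
Need 14 − 13 = 1 week off J5 → J5 becomes 8 weeks, finish becomes 13.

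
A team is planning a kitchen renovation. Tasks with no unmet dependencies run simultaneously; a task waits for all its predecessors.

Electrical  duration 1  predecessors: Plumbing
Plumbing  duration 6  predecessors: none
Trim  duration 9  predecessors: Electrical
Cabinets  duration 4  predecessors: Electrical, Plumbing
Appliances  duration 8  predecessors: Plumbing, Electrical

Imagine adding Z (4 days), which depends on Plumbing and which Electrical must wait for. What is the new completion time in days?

20

Originally the project takes 16 days.
With Z inserted, Electrical now waits for max(Plumbing, Z).
New critical path: Plumbing→Z→Electrical→Trim = 6+4+1+9 = 20 ⇒ 20 days.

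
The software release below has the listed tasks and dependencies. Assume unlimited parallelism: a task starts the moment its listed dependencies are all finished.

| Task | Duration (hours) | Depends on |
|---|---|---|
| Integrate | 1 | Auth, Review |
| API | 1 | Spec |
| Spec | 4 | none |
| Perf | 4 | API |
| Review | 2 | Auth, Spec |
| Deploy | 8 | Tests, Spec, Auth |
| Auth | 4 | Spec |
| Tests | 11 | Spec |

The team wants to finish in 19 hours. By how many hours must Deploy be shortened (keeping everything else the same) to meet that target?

4

Current finish: 23 hours; target: 19.
Deploy is on every critical path, so each hour cut from Deploy cuts the finish by one (this holds down to a finish of 16).
Need 23 − 19 = 4 hours off Deploy → Deploy becomes 4 hours, finish becomes 19.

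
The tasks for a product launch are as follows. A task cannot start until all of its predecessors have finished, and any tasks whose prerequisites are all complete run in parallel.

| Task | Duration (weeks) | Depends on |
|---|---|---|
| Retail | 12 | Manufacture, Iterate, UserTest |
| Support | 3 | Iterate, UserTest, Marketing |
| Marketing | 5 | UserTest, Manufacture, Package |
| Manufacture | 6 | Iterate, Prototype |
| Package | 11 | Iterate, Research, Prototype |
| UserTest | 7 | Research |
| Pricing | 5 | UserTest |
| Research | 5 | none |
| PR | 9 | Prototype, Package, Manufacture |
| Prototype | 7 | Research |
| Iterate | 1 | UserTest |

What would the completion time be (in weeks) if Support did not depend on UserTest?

Before: longest chain Research→UserTest→Iterate→Package→PR = 5+7+1+11+9 = 33, finish 33.
Dropping UserTest→Support doesn't change Support's earliest start (29); another predecessor still binds.
After: Research→UserTest→Iterate→Package→PR = 5+7+1+11+9 = 33 → 33 weeks.

33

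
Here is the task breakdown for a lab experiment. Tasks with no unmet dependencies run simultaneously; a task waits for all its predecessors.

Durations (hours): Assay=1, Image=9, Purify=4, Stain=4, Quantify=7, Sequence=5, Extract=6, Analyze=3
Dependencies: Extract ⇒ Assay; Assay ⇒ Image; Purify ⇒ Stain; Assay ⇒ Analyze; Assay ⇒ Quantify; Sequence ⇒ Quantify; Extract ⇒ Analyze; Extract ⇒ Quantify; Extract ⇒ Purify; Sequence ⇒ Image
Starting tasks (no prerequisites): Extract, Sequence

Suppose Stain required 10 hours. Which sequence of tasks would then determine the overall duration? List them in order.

Baseline: Extract→Assay→Image = 6+1+9 = 16 → 16 hours.
The longest path through Stain is only 14 hours, so Stain has float 2.
Now Extract→Purify→Stain = 6+4+10 = 20 is longest, so the finish becomes 20 hours.

Extract, Purify, Stain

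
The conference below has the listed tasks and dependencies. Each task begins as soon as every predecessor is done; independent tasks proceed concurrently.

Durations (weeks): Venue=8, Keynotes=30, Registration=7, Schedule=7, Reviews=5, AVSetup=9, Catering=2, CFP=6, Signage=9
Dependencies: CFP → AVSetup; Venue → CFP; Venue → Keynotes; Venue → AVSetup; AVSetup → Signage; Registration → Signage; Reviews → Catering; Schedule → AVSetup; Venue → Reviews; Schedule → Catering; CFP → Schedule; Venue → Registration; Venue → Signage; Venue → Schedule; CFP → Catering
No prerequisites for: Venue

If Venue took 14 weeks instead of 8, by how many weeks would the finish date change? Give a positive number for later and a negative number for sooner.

6

Actual critical path: Venue→CFP→Schedule→AVSetup→Signage = 8+6+7+9+9 = 39 ⇒ 39 weeks.
Venue lies on that path, so at 14 weeks the path becomes 45 weeks.
No other chain overtakes it, so the finish is 45 weeks.
Change in finish: 45 − 39 = +6 weeks.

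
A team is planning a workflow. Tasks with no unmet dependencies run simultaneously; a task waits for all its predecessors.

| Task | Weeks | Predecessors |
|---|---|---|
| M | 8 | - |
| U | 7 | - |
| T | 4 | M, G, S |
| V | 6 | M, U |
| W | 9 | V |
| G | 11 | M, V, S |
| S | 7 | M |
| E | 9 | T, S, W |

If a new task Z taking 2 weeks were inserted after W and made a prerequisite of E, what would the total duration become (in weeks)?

Originally the workflow takes 39 weeks.
With Z inserted, E now waits for max(T, S, W, Z).
New critical path: M→S→G→T→E = 8+7+11+4+9 = 39 ⇒ 39 weeks.

39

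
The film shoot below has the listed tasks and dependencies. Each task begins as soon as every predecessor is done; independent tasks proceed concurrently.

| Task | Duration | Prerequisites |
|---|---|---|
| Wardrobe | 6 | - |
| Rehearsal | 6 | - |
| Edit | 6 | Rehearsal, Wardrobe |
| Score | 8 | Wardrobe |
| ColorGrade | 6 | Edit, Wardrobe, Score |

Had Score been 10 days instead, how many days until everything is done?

22

Baseline: Wardrobe→Score→ColorGrade = 6+8+6 = 20 → 20 days.
Score lies on that path, so at 10 days the path becomes 22 days.
That remains the longest chain; total 22 days.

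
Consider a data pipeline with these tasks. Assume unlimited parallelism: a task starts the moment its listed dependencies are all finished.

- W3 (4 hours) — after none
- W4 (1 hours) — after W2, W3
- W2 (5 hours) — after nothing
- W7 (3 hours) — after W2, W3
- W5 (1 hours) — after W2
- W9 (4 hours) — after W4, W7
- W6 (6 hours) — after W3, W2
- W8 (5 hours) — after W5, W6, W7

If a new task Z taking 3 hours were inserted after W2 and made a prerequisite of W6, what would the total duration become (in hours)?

19

Originally the data pipeline takes 16 hours.
With Z inserted, W6 now waits for max(W3, W2, Z).
New critical path: W2→Z→W6→W8 = 5+3+6+5 = 19 ⇒ 19 hours.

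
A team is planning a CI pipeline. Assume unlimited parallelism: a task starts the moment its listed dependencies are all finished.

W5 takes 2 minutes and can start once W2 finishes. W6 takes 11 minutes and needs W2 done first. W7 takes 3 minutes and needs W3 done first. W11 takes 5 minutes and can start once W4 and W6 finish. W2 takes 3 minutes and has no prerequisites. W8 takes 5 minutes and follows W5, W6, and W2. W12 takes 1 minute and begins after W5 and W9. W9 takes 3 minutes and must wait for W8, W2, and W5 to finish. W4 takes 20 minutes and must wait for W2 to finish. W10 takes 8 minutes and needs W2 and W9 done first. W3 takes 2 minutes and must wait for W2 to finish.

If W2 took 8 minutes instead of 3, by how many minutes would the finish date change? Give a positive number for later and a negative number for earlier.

5

Critical path before the change: W2→W6→W8→W9→W10 = 3+11+5+3+8 = 30 giving 30 minutes.
W2 lies on that path, so at 8 minutes the path becomes 35 minutes.
That remains the longest chain; total 35 minutes.
Change in finish: 35 − 30 = +5 minutes.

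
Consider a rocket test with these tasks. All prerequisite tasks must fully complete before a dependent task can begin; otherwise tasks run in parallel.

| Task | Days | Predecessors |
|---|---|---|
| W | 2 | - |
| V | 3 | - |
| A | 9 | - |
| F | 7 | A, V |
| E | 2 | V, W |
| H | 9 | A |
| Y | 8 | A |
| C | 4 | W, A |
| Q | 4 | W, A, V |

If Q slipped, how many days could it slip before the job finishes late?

Critical path: A→H = 9+9 = 18, so the finish is 18 days.
Q finishes as early as 13 and must finish by 18.
Slack of Q = 14 − 9 = 5 days.

5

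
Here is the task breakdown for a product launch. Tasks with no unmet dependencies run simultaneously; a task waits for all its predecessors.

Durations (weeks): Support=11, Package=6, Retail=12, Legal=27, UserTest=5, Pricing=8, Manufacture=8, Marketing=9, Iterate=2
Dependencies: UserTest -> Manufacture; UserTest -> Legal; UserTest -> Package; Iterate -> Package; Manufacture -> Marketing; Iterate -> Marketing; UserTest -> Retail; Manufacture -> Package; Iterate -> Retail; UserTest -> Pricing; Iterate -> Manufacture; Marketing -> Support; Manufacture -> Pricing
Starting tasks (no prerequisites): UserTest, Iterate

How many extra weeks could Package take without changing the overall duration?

The longest chain is UserTest→Manufacture→Marketing→Support = 5+8+9+11 = 33; overall finish 33 weeks.
The longest chain containing Package totals 19 weeks.
Float = 33 − 19 = 14.

14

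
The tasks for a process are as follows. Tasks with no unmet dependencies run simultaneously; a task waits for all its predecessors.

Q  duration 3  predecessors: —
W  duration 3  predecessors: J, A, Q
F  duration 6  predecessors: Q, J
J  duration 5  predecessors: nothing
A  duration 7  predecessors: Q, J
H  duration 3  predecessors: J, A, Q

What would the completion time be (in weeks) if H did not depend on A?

15

Original critical path: J→A→W = 5+7+3 = 15 ⇒ 15 weeks.
Without A→H, H's earliest start moves from 12 to 5.
After: J→A→W = 5+7+3 = 15 → 15 weeks.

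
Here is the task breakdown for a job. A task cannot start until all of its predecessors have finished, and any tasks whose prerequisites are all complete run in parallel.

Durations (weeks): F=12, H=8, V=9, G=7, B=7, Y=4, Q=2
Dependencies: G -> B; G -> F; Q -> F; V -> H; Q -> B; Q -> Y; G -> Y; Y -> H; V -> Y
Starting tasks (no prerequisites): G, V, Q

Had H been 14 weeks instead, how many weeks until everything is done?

27

Baseline: V→Y→H = 9+4+8 = 21 → 21 weeks.
Since H is critical, the +6 change carries straight to that chain (now 27 weeks).
The critical path is still V→Y→H; finish is now 27 weeks.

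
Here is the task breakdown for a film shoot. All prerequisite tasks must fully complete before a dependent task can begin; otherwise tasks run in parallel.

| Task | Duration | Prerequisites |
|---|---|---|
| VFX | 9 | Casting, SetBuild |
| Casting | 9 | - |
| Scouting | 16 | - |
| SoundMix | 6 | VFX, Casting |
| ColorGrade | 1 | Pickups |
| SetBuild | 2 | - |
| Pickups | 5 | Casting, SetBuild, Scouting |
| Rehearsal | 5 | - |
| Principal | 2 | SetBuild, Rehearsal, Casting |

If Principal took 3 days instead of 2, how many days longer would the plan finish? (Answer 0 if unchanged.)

0

As given, the longest chain is Casting→VFX→SoundMix = 9+9+6 = 24, so the finish is 24 days.
Principal is off the critical path — its longest chain is 11 days, giving 13 of slack.
No other chain overtakes it, so the finish is 24 days.
Change in finish: 24 − 24 = +0 days.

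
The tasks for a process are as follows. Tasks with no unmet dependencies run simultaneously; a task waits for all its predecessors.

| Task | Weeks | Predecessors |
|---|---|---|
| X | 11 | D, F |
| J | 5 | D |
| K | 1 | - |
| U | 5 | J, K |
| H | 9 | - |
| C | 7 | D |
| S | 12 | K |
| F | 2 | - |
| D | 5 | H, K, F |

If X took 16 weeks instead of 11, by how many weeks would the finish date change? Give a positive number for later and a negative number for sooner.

5

The binding path is H→D→X = 9+5+11 = 25; finish at 25 weeks.
X is on the critical path; changing it to 16 makes that path 30 weeks.
The critical path is still H→D→X; finish is now 30 weeks.
Change in finish: 30 − 25 = +5 weeks.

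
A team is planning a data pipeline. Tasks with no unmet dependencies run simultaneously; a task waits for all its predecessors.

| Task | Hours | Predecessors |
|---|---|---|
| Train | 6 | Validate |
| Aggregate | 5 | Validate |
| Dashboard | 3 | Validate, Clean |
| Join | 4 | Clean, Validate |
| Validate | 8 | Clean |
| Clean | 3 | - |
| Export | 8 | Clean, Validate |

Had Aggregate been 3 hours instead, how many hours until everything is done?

19

Actual critical path: Clean→Validate→Export = 3+8+8 = 19 ⇒ 19 hours.
Aggregate is off the critical path — its longest chain is 16 hours, giving 3 of slack.
That remains the longest chain; total 19 hours.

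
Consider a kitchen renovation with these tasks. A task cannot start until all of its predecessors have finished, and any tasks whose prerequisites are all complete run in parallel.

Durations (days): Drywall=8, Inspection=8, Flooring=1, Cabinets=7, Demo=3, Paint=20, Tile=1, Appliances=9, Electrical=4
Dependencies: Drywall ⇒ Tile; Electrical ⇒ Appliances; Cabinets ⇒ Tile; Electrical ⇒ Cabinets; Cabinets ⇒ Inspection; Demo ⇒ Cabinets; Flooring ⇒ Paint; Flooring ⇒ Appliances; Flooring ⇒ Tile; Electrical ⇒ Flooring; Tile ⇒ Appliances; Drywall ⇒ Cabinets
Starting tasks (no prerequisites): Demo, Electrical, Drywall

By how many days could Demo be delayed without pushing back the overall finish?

5

Critical path: Electrical→Flooring→Paint = 4+1+20 = 25, so the finish is 25 days.
Demo finishes as early as 3 and must finish by 8.
Slack of Demo = 5 − 0 = 5 days.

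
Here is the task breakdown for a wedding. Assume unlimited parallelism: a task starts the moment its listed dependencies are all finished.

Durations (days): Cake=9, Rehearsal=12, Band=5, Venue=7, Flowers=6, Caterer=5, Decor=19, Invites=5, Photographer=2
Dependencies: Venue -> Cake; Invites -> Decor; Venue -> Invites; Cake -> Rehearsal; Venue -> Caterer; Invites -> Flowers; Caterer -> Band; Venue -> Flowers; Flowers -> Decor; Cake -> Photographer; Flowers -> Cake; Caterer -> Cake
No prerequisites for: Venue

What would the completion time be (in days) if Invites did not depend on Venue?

34

With the dependency in place, Venue→Invites→Flowers→Cake→Rehearsal = 7+5+6+9+12 = 39 sets the finish at 39 days.
Without Venue→Invites, Invites's earliest start moves from 7 to 0.
The longest chain is now Venue→Flowers→Cake→Rehearsal = 7+6+9+12 = 34, so the schedule takes 34 days.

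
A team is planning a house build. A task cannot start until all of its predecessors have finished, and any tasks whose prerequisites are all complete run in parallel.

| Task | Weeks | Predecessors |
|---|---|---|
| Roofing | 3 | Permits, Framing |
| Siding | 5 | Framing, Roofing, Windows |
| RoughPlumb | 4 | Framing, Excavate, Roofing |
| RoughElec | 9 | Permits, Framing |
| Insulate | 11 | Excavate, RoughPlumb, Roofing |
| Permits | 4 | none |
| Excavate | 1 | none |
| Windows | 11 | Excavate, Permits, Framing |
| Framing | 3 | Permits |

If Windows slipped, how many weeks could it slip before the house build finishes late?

The longest chain is Permits→Framing→Roofing→RoughPlumb→Insulate = 4+3+3+4+11 = 25; overall finish 25 weeks.
Longest path through Windows: 23 weeks (earliest finish 18, latest finish 20).
So Windows can slip 20 − 18 = 2 weeks.

2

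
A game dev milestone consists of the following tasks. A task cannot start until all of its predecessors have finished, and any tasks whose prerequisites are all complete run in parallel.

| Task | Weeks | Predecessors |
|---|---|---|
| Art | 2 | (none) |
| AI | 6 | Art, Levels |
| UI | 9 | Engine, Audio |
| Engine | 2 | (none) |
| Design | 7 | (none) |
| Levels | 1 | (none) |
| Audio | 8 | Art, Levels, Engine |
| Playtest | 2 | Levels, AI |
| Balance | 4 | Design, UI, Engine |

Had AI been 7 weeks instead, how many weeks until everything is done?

23

Critical path before the change: Engine→Audio→UI→Balance = 2+8+9+4 = 23 giving 23 weeks.
The longest path through AI is only 10 weeks, so AI has float 13.
That remains the longest chain; total 23 weeks.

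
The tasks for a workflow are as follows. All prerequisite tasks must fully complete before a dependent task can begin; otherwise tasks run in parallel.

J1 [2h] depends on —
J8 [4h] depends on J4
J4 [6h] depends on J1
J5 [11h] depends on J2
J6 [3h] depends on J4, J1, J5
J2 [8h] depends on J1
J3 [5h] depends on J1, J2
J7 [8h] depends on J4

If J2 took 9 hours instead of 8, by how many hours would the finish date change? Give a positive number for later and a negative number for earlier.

Critical path before the change: J1→J2→J5→J6 = 2+8+11+3 = 24 giving 24 hours.
J2 is on the critical path; changing it to 9 makes that path 25 hours.
The critical path is still J1→J2→J5→J6; finish is now 25 hours.
Change in finish: 25 − 24 = +1 hours.

1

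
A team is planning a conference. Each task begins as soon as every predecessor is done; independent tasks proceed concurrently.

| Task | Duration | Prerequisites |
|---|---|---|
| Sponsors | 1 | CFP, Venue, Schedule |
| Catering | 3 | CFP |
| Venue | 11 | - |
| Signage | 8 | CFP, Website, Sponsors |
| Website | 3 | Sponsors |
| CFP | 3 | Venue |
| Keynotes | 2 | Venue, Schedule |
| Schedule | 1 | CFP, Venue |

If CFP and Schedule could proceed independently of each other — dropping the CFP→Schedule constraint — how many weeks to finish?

26

Before: longest chain Venue→CFP→Schedule→Sponsors→Website→Signage = 11+3+1+1+3+8 = 27, finish 27.
Without CFP→Schedule, Schedule's earliest start moves from 14 to 11.
The longest chain is now Venue→CFP→Sponsors→Website→Signage = 11+3+1+3+8 = 26, so the plan takes 26 weeks.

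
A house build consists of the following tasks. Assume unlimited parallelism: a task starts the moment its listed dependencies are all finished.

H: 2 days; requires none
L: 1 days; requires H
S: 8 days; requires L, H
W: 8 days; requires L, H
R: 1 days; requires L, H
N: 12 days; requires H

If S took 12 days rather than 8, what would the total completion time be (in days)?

Critical path before the change: H→N = 2+12 = 14 giving 14 days.
The longest path through S is only 11 days, so S has float 3.
The binding chain switches to H→L→S = 2+1+12 = 15; finish 15 days.

15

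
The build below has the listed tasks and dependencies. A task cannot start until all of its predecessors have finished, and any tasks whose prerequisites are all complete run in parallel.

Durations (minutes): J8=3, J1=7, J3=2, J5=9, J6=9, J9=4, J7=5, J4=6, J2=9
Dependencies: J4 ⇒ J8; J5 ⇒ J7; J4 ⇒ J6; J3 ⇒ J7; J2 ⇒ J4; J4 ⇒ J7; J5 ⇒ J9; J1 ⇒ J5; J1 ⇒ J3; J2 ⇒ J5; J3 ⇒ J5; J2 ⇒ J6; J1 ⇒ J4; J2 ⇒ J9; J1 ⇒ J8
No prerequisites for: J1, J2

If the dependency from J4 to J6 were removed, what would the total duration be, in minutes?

Original critical path: J2→J4→J6 = 9+6+9 = 24 ⇒ 24 minutes.
Without J4→J6, J6's earliest start moves from 15 to 9.
The longest chain is now J1→J3→J5→J7 = 7+2+9+5 = 23, so the plan takes 23 minutes.

23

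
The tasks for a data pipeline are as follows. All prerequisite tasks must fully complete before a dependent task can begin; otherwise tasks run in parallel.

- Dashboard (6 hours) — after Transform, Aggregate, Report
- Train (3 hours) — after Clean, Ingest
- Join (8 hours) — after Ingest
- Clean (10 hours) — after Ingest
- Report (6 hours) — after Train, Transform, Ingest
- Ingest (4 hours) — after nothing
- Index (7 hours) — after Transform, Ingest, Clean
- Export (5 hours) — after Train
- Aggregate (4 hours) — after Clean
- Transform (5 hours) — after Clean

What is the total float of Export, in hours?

Critical path: Ingest→Clean→Transform→Report→Dashboard = 4+10+5+6+6 = 31, so the finish is 31 hours.
The longest chain containing Export totals 22 hours.
So Export can slip 31 − 22 = 9 hours.

9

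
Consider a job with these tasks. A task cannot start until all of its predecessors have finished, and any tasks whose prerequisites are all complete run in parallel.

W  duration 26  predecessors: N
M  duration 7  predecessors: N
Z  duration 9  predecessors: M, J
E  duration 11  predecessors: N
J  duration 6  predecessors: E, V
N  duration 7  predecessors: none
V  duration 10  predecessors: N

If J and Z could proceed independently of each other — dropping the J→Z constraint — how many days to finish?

33

With the dependency in place, N→E→J→Z = 7+11+6+9 = 33 sets the finish at 33 days.
Without J→Z, Z's earliest start moves from 24 to 14.
After: N→W = 7+26 = 33 → 33 days.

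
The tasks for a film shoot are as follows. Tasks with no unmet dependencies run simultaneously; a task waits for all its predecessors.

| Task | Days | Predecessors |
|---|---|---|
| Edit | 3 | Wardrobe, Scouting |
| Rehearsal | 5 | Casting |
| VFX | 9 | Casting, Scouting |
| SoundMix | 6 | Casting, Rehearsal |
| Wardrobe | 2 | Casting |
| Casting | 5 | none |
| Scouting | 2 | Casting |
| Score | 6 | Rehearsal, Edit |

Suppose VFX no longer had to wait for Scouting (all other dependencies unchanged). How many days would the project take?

16

With the dependency in place, Casting→Scouting→VFX = 5+2+9 = 16 sets the finish at 16 days.
Without Scouting→VFX, VFX's earliest start moves from 7 to 5.
New critical path: Casting→Scouting→Edit→Score = 5+2+3+6 = 16 ⇒ 16 days.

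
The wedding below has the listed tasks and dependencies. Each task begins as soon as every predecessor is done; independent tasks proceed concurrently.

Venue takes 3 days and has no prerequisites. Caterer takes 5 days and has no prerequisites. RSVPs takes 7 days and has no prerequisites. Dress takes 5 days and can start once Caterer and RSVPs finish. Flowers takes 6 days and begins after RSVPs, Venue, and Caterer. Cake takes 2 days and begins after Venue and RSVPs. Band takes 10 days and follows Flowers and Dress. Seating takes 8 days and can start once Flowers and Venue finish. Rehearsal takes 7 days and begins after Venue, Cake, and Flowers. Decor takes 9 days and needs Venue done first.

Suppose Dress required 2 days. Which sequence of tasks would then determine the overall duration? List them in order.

RSVPs, Flowers, Band

Baseline: RSVPs→Flowers→Band = 7+6+10 = 23 → 23 days.
The longest path through Dress is only 22 days, so Dress has float 1.
No other chain overtakes it, so the finish is 23 days.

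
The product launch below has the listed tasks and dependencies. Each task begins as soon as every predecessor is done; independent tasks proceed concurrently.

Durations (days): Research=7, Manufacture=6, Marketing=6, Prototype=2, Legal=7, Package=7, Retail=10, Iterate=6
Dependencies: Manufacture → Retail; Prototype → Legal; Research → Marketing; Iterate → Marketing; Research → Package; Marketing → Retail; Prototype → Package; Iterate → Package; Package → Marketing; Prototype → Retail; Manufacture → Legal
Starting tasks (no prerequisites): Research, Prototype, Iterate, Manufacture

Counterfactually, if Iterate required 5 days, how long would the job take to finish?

30

The binding path is Research→Package→Marketing→Retail = 7+7+6+10 = 30; finish at 30 days.
Iterate is off the critical path — its longest chain is 29 days, giving 1 of slack.
No other chain overtakes it, so the finish is 30 days.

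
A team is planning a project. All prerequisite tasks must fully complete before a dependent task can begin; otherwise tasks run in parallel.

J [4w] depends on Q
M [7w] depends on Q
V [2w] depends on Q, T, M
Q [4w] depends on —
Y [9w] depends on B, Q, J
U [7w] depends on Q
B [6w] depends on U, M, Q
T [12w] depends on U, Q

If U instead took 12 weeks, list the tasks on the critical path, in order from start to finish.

Critical path before the change: Q→U→B→Y = 4+7+6+9 = 26 giving 26 weeks.
Since U is critical, the +5 change carries straight to that chain (now 31 weeks).
No other chain overtakes it, so the finish is 31 weeks.

Q, U, B, Y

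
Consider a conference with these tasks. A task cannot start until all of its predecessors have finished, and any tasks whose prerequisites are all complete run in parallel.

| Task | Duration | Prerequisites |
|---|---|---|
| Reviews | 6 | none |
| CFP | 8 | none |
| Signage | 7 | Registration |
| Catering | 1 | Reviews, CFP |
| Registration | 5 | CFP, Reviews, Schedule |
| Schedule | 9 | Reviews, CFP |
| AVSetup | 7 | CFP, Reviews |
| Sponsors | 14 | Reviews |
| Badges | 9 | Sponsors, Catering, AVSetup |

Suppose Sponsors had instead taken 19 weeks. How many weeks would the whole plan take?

Critical path before the change: Reviews→Sponsors→Badges = 6+14+9 = 29 giving 29 weeks.
Sponsors lies on that path, so at 19 weeks the path becomes 34 weeks.
No other chain overtakes it, so the finish is 34 weeks.

34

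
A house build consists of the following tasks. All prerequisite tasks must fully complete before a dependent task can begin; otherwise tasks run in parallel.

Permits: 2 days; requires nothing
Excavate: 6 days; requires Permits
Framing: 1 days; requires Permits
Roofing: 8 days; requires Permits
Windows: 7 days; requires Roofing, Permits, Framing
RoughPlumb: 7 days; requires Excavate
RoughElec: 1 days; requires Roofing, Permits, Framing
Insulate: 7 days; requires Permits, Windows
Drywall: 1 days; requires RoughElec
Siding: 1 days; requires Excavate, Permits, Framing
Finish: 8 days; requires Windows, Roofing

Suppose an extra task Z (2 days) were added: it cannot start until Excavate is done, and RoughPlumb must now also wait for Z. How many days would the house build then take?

Originally the house build takes 25 days.
With Z inserted, RoughPlumb now waits for max(Excavate, Z).
New critical path: Permits→Roofing→Windows→Finish = 2+8+7+8 = 25 ⇒ 25 days.

25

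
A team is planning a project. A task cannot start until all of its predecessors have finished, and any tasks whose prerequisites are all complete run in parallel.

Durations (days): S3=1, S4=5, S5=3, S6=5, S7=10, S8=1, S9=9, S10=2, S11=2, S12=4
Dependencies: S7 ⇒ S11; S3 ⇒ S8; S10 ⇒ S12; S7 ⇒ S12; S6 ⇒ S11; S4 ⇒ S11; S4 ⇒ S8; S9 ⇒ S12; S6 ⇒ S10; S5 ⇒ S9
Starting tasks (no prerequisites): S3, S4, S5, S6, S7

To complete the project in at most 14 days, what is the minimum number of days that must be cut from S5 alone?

Current finish: 16 days; target: 14.
S5 is on every critical path, so each day cut from S5 cuts the finish by one (this holds down to a finish of 14).
Need 16 − 14 = 2 days off S5 → S5 becomes 1 day, finish becomes 14.

2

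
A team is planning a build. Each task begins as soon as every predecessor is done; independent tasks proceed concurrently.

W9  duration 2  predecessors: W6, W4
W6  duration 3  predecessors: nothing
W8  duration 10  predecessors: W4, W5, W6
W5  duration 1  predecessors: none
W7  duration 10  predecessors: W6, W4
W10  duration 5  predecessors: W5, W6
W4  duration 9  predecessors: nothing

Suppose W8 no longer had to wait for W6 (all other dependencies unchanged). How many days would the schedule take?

With the dependency in place, W4→W7 = 9+10 = 19 sets the finish at 19 days.
Dropping W6→W8 doesn't change W8's earliest start (9); another predecessor still binds.
The longest chain is now W4→W7 = 9+10 = 19, so the schedule takes 19 days.

19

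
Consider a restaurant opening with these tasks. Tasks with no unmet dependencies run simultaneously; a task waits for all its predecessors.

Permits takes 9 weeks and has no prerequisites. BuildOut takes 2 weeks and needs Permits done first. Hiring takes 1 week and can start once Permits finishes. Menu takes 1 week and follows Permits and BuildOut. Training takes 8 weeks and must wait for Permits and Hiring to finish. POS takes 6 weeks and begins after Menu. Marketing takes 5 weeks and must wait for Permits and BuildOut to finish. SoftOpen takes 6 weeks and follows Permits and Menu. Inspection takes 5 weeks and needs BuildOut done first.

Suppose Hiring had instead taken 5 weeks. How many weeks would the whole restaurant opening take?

The binding path is Permits→Hiring→Training = 9+1+8 = 18; finish at 18 weeks.
Since Hiring is critical, the +4 change carries straight to that chain (now 22 weeks).
The critical path is still Permits→Hiring→Training; finish is now 22 weeks.

22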